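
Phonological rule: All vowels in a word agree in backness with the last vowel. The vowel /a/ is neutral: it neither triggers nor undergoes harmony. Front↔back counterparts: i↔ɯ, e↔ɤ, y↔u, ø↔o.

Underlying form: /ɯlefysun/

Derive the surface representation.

/e/ harmonizes with /u/ ([+back]) → [ɤ]
/y/ harmonizes with /u/ ([+back]) → [u]

[ɯlɤfusun]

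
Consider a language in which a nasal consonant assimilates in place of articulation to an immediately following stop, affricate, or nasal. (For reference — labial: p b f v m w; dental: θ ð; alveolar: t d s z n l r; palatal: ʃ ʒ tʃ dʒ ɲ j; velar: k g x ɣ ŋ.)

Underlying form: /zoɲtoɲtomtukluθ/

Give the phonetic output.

[zontontontukluθ]

/ɲ/ before /t/ (alveolar) → [n]
/ɲ/ before /t/ (alveolar) → [n]
/m/ before /t/ (alveolar) → [n]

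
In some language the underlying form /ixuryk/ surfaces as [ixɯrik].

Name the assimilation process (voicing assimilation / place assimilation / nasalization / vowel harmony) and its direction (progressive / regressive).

vowel harmony, progressive

/u/→[ɯ] /y/→[i].
Vowels agree with the first vowel, so the harmony is progressive.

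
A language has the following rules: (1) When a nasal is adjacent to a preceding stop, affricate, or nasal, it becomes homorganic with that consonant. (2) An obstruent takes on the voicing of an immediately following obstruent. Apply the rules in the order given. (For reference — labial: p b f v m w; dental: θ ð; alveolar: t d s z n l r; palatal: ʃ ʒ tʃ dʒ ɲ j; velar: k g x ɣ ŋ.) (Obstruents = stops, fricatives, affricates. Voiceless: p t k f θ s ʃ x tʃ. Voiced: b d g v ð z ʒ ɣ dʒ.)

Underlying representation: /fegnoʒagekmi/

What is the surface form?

[fegŋoʒagekŋi]

Rule 1: /n/ after /g/ (velar) → [ŋ]
Rule 1: /m/ after /k/ (velar) → [ŋ]
After rule 1: fegŋoʒagekŋi
Rule 2: no segment meets the rule's conditions; no change.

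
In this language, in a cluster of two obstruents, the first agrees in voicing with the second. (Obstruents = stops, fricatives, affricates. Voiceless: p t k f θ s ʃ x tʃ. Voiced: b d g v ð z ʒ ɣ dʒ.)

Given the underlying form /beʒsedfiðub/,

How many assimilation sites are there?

2

/ʒ/ before /s/ (voiceless) → [ʃ]
/d/ before /f/ (voiceless) → [t]
2 segments change.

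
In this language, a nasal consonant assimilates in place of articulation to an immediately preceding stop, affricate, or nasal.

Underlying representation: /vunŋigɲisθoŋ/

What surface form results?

[vunnigŋisθoŋ]

/ŋ/ after /n/ (alveolar) → [n]
/ɲ/ after /g/ (velar) → [ŋ]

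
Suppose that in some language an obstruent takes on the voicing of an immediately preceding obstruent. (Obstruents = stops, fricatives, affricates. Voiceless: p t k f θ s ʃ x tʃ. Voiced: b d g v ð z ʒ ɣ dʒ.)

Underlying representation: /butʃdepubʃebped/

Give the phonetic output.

[butʃtepubʒebbed]

/d/ after /tʃ/ (voiceless) → [t]
/ʃ/ after /b/ (voiced) → [ʒ]
/p/ after /b/ (voiced) → [b]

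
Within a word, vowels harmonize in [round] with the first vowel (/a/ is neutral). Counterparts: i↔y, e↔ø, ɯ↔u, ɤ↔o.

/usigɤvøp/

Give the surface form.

/i/ harmonizes with /u/ ([+round]) → [y]
/ɤ/ harmonizes with /u/ ([+round]) → [o]

[usygovøp]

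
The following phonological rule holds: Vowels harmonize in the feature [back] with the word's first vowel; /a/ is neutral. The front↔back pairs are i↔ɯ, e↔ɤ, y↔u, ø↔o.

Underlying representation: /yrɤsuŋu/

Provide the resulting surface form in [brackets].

/ɤ/ harmonizes with /y/ ([-back]) → [e]
/u/ harmonizes with /y/ ([-back]) → [y]
/u/ harmonizes with /y/ ([-back]) → [y]

[yresyŋy]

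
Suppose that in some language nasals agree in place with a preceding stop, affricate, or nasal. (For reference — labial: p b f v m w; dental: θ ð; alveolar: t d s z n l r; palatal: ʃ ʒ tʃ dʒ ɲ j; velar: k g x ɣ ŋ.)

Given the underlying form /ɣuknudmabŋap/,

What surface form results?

/n/ after /k/ (velar) → [ŋ]
/m/ after /d/ (alveolar) → [n]
/ŋ/ after /b/ (labial) → [m]

[ɣukŋudnabmap]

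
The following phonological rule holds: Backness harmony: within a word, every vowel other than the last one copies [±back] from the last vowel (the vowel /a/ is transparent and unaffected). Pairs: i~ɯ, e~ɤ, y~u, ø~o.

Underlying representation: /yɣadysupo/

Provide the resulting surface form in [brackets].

[uɣadusupo]

/y/ harmonizes with /o/ ([+back]) → [u]
/y/ harmonizes with /o/ ([+back]) → [u]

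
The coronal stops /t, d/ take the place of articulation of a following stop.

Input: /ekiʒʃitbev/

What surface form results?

[ekiʒʃipbev]

/t/ before /b/ (labial) → [p]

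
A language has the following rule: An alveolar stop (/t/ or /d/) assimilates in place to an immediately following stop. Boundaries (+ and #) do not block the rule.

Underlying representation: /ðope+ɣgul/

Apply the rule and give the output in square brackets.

no segment meets the rule's conditions; no change.

[ðope+ɣgul]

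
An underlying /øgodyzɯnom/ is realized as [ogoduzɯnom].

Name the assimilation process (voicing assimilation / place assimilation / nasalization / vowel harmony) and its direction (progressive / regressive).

/ø/→[o] /y/→[u].
Vowels agree with the last vowel, so the harmony is regressive.

vowel harmony, regressive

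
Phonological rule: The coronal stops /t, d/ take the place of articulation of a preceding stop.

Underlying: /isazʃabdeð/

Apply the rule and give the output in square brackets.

[isazʃabbeð]

/d/ after /b/ (labial) → [b]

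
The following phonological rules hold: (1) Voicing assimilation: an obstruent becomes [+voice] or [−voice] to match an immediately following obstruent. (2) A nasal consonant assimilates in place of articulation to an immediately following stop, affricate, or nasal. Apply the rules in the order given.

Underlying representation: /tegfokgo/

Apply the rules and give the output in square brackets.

[tekfoggo]

Rule 1: /g/ before /f/ (voiceless) → [k]
Rule 1: /k/ before /g/ (voiced) → [g]
After rule 1: tekfoggo
Rule 2: no segment meets the rule's conditions; no change.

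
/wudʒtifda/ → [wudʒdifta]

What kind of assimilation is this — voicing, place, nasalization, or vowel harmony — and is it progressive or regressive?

/t/→[d] /d/→[t].
Each target copies a feature from the preceding segment, so the direction is progressive.

voicing assimilation, progressive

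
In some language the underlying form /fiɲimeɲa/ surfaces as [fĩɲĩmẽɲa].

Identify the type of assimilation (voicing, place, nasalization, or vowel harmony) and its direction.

/i/→[ĩ] /i/→[ĩ] /e/→[ẽ].
Each target copies a feature from the following segment, so the direction is regressive.

nasalization, regressive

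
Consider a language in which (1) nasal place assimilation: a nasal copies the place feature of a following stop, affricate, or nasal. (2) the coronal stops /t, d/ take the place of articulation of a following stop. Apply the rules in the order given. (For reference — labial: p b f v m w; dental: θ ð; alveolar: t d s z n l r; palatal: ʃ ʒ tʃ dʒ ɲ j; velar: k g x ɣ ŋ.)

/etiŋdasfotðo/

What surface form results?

Rule 1: /ŋ/ before /d/ (alveolar) → [n]
After rule 1: etindasfotðo
Rule 2: no segment meets the rule's conditions; no change.

[etindasfotðo]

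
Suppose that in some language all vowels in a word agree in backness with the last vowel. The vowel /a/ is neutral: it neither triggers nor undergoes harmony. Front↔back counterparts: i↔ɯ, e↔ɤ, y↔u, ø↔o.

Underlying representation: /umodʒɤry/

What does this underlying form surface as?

/u/ harmonizes with /y/ ([-back]) → [y]
/o/ harmonizes with /y/ ([-back]) → [ø]
/ɤ/ harmonizes with /y/ ([-back]) → [e]

[ymødʒery]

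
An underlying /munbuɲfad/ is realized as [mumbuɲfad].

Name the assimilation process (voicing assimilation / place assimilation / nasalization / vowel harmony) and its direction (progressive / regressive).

place assimilation, regressive

/n/→[m].
Each target copies a feature from the following segment, so the direction is regressive.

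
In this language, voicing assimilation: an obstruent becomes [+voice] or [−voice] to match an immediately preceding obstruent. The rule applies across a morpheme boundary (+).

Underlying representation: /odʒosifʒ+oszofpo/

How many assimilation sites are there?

/ʒ/ after /f/ (voiceless) → [ʃ]
/z/ after /s/ (voiceless) → [s]
2 segments change.

2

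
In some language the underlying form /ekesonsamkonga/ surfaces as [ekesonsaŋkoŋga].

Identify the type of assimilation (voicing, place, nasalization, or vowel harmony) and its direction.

/m/→[ŋ] /n/→[ŋ].
Each target copies a feature from the following segment, so the direction is regressive.

place assimilation, regressive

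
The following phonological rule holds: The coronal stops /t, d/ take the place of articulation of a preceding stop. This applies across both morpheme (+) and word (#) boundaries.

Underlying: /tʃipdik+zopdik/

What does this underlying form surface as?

/d/ after /p/ (labial) → [b]
/d/ after /p/ (labial) → [b]

[tʃipbik+zopbik]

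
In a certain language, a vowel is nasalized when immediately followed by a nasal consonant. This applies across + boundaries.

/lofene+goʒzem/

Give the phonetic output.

[lofẽne+goʒzẽm]

/e/ before nasal /n/ → [ẽ]
/e/ before nasal /m/ → [ẽ]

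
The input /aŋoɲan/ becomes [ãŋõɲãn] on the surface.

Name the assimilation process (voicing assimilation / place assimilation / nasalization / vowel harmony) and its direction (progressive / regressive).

/a/→[ã] /o/→[õ] /a/→[ã].
Each target copies a feature from the following segment, so the direction is regressive.

nasalization, regressive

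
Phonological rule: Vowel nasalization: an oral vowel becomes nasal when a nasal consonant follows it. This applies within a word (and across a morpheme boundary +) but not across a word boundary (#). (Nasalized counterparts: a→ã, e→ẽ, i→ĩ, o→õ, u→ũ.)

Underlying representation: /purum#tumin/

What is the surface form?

[purũm#tũmĩn]

/u/ before nasal /m/ → [ũ]
/u/ before nasal /m/ → [ũ]
/i/ before nasal /n/ → [ĩ]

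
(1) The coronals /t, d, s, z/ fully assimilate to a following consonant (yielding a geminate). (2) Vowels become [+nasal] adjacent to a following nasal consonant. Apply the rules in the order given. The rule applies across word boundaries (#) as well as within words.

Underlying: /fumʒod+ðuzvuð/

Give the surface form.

[fũmʒoð+ðuvvuð]

Rule 1: /d/ before /ð/ → [ð] (total assimilation)
Rule 1: /z/ before /v/ → [v] (total assimilation)
After rule 1: fumʒoð+ðuvvuð
Rule 2: /u/ before nasal /m/ → [ũ]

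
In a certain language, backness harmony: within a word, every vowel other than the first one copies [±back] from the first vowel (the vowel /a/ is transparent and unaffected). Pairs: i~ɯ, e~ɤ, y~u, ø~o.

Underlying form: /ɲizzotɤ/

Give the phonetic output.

/o/ harmonizes with /i/ ([-back]) → [ø]
/ɤ/ harmonizes with /i/ ([-back]) → [e]

[ɲizzøte]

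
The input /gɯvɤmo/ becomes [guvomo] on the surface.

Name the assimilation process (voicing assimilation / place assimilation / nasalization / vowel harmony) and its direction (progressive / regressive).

/ɯ/→[u] /ɤ/→[o].
Vowels agree with the last vowel, so the harmony is regressive.

vowel harmony, regressive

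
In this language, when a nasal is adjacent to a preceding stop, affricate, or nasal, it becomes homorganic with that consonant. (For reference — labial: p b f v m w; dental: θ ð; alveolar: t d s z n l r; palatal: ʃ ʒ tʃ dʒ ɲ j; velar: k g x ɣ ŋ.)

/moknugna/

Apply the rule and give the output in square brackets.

/n/ after /k/ (velar) → [ŋ]
/n/ after /g/ (velar) → [ŋ]

[mokŋugŋa]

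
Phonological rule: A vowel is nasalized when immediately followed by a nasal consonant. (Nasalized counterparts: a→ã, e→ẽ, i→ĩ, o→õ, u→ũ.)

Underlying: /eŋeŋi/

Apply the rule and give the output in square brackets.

/e/ before nasal /ŋ/ → [ẽ]
/e/ before nasal /ŋ/ → [ẽ]

[ẽŋẽŋi]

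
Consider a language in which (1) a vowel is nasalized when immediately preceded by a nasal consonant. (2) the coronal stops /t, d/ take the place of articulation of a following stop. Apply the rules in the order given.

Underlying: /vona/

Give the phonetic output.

[vonã]

Rule 1: /a/ after nasal /n/ → [ã]
After rule 1: vonã
Rule 2: no segment meets the rule's conditions; no change.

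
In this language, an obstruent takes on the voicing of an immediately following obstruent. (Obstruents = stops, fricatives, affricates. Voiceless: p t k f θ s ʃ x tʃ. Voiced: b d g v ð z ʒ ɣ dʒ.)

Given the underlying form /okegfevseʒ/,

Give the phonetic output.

/g/ before /f/ (voiceless) → [k]
/v/ before /s/ (voiceless) → [f]

[okekfefseʒ]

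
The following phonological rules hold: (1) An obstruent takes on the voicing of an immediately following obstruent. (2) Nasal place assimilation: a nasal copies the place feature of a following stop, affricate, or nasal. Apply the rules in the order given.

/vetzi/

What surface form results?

[vedzi]

Rule 1: /t/ before /z/ (voiced) → [d]
After rule 1: vedzi
Rule 2: no segment meets the rule's conditions; no change.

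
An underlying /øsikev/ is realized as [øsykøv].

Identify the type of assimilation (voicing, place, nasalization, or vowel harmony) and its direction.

vowel harmony, progressive

/i/→[y] /e/→[ø].
Vowels agree with the first vowel, so the harmony is progressive.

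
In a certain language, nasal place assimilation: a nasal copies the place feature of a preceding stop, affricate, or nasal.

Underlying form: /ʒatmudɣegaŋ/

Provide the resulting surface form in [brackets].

/m/ after /t/ (alveolar) → [n]

[ʒatnudɣegaŋ]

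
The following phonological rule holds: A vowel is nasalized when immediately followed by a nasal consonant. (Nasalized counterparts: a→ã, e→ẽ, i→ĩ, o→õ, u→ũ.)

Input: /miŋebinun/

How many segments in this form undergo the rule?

3

/i/ before nasal /ŋ/ → [ĩ]
/i/ before nasal /n/ → [ĩ]
/u/ before nasal /n/ → [ũ]
3 segments change.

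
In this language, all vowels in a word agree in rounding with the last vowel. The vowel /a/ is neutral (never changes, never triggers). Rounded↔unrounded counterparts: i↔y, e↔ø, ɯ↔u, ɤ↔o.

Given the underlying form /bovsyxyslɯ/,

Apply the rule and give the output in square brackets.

/o/ harmonizes with /ɯ/ ([-round]) → [ɤ]
/y/ harmonizes with /ɯ/ ([-round]) → [i]
/y/ harmonizes with /ɯ/ ([-round]) → [i]

[bɤvsixislɯ]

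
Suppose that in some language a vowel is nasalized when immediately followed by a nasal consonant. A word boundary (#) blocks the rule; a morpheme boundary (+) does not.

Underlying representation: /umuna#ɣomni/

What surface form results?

/u/ before nasal /m/ → [ũ]
/u/ before nasal /n/ → [ũ]
/o/ before nasal /m/ → [õ]

[ũmũna#ɣõmni]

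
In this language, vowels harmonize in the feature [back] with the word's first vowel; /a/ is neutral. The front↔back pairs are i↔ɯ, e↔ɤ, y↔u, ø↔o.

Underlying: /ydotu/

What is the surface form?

[ydøty]

/o/ harmonizes with /y/ ([-back]) → [ø]
/u/ harmonizes with /y/ ([-back]) → [y]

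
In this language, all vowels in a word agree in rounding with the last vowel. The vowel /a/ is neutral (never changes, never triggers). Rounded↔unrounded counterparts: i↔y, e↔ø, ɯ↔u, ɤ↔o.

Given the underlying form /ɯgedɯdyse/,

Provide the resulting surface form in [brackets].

/y/ harmonizes with /e/ ([-round]) → [i]

[ɯgedɯdise]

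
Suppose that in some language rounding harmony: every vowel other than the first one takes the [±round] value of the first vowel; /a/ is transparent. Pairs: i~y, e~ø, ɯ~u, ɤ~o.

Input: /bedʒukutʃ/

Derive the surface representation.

/u/ harmonizes with /e/ ([-round]) → [ɯ]
/u/ harmonizes with /e/ ([-round]) → [ɯ]

[bedʒɯkɯtʃ]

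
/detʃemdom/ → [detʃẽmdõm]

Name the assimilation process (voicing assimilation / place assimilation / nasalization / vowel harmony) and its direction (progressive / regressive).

/e/→[ẽ] /o/→[õ].
Each target copies a feature from the following segment, so the direction is regressive.

nasalization, regressive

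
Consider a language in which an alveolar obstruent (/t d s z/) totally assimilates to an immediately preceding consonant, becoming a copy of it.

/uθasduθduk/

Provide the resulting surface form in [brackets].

/d/ after /s/ → [s] (total assimilation)
/d/ after /θ/ → [θ] (total assimilation)

[uθassuθθuk]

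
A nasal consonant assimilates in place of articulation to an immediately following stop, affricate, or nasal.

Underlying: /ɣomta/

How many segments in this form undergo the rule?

/m/ before /t/ (alveolar) → [n]
1 segment changes.

1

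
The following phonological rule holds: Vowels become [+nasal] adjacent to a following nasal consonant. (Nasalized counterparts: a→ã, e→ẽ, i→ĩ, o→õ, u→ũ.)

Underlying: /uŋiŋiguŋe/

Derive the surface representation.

[ũŋĩŋigũŋe]

/u/ before nasal /ŋ/ → [ũ]
/i/ before nasal /ŋ/ → [ĩ]
/u/ before nasal /ŋ/ → [ũ]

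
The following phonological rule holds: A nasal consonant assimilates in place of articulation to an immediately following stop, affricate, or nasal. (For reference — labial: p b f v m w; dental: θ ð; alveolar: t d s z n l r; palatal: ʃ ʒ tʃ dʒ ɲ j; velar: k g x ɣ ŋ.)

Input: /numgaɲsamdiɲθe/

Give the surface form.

/m/ before /g/ (velar) → [ŋ]
/m/ before /d/ (alveolar) → [n]

[nuŋgaɲsandiɲθe]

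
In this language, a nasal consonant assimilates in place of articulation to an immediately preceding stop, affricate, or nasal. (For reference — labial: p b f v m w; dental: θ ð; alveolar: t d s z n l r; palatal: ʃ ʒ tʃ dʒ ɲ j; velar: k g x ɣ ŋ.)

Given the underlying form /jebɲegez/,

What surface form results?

/ɲ/ after /b/ (labial) → [m]

[jebmegez]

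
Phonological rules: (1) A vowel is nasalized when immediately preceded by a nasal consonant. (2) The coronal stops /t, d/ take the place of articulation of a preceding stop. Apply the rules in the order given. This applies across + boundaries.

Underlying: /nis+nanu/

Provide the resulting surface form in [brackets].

Rule 1: /i/ after nasal /n/ → [ĩ]
Rule 1: /a/ after nasal /n/ → [ã]
Rule 1: /u/ after nasal /n/ → [ũ]
After rule 1: nĩs+nãnũ
Rule 2: no segment meets the rule's conditions; no change.

[nĩs+nãnũ]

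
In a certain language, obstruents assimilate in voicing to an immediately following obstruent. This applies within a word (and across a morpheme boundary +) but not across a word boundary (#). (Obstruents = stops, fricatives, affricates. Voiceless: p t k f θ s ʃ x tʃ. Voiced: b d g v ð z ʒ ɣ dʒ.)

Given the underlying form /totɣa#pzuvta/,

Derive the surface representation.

/t/ before /ɣ/ (voiced) → [d]
/p/ before /z/ (voiced) → [b]
/v/ before /t/ (voiceless) → [f]

[todɣa#bzufta]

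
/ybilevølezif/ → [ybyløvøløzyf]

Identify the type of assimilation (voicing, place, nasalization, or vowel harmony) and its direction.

vowel harmony, progressive

/i/→[y] /e/→[ø] /e/→[ø] /i/→[y].
Vowels agree with the first vowel, so the harmony is progressive.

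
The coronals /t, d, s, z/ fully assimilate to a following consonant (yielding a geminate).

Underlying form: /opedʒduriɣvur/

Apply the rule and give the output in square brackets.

no segment meets the rule's conditions; no change.

[opedʒduriɣvur]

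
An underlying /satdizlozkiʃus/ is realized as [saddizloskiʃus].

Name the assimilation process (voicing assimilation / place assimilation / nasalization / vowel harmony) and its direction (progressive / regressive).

/t/→[d] /z/→[s].
Each target copies a feature from the following segment, so the direction is regressive.

voicing assimilation, regressive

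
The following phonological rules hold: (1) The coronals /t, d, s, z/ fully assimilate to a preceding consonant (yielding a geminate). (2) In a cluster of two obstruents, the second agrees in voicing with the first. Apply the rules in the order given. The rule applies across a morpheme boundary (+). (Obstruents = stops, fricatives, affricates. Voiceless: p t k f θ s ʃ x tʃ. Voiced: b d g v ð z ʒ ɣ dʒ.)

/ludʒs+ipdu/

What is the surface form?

[ludʒdʒ+ippu]

Rule 1: /s/ after /dʒ/ → [dʒ] (total assimilation)
Rule 1: /d/ after /p/ → [p] (total assimilation)
After rule 1: ludʒdʒ+ippu
Rule 2: no segment meets the rule's conditions; no change.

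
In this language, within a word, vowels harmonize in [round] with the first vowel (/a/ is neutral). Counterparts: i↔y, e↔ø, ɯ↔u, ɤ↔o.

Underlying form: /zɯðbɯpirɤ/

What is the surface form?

no segment meets the rule's conditions; no change.

[zɯðbɯpirɤ]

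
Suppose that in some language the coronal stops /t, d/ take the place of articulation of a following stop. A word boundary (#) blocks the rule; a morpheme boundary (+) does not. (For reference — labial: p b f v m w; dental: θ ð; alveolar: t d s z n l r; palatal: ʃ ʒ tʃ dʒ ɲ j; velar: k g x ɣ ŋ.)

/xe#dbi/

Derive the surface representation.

[xe#bbi]

/d/ before /b/ (labial) → [b]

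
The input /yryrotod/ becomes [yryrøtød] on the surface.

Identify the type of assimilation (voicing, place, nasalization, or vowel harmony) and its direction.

/o/→[ø] /o/→[ø].
Vowels agree with the first vowel, so the harmony is progressive.

vowel harmony, progressive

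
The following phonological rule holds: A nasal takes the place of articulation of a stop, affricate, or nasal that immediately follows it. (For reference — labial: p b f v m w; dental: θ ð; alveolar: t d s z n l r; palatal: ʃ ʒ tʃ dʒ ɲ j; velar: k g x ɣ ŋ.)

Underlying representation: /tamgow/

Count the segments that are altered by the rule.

/m/ before /g/ (velar) → [ŋ]
1 segment changes.

1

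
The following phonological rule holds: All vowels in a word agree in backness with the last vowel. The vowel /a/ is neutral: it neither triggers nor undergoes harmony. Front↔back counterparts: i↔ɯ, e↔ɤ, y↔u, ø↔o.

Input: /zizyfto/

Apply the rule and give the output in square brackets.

[zɯzufto]

/i/ harmonizes with /o/ ([+back]) → [ɯ]
/y/ harmonizes with /o/ ([+back]) → [u]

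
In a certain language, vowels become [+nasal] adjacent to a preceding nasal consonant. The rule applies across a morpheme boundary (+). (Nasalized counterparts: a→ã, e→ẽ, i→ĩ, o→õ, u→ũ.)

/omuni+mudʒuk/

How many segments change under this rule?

3

/u/ after nasal /m/ → [ũ]
/i/ after nasal /n/ → [ĩ]
/u/ after nasal /m/ → [ũ]
3 segments change.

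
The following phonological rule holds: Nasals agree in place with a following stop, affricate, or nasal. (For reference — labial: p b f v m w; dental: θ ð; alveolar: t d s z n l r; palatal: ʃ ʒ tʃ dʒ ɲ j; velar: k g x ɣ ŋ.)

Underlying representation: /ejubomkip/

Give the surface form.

[ejuboŋkip]

/m/ before /k/ (velar) → [ŋ]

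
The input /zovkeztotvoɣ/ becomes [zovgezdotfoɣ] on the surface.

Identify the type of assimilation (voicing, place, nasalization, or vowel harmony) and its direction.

/k/→[g] /t/→[d] /v/→[f].
Each target copies a feature from the preceding segment, so the direction is progressive.

voicing assimilation, progressive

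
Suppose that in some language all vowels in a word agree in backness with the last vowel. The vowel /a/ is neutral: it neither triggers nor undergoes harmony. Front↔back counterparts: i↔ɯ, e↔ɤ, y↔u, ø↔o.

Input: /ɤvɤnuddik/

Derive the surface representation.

/ɤ/ harmonizes with /i/ ([-back]) → [e]
/ɤ/ harmonizes with /i/ ([-back]) → [e]
/u/ harmonizes with /i/ ([-back]) → [y]

[evenyddik]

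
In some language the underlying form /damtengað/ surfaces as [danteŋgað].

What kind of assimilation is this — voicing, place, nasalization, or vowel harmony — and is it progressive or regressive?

/m/→[n] /n/→[ŋ].
Each target copies a feature from the following segment, so the direction is regressive.

place assimilation, regressive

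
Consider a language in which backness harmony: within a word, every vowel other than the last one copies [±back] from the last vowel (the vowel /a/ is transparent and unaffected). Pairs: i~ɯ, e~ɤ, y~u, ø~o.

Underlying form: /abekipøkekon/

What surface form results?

[abɤkɯpokɤkon]

/e/ harmonizes with /o/ ([+back]) → [ɤ]
/i/ harmonizes with /o/ ([+back]) → [ɯ]
/ø/ harmonizes with /o/ ([+back]) → [o]
/e/ harmonizes with /o/ ([+back]) → [ɤ]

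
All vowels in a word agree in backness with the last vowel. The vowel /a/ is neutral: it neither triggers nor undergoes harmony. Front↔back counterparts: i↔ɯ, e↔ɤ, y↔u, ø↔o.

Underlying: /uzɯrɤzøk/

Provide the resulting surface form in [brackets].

[yzirezøk]

/u/ harmonizes with /ø/ ([-back]) → [y]
/ɯ/ harmonizes with /ø/ ([-back]) → [i]
/ɤ/ harmonizes with /ø/ ([-back]) → [e]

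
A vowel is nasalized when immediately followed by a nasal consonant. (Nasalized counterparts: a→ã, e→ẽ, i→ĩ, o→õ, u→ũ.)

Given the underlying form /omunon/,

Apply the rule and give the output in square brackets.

[õmũnõn]

/o/ before nasal /m/ → [õ]
/u/ before nasal /n/ → [ũ]
/o/ before nasal /n/ → [õ]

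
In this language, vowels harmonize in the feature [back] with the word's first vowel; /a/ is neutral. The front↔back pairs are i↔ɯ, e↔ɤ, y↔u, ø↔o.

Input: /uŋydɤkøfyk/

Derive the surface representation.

[uŋudɤkofuk]

/y/ harmonizes with /u/ ([+back]) → [u]
/ø/ harmonizes with /u/ ([+back]) → [o]
/y/ harmonizes with /u/ ([+back]) → [u]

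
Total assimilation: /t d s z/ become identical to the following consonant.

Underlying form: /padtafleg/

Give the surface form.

[pattafleg]

/d/ before /t/ → [t] (total assimilation)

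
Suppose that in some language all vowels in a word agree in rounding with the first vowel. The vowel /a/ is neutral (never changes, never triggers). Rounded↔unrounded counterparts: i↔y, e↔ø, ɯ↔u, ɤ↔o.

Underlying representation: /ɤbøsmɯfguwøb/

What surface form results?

[ɤbesmɯfgɯweb]

/ø/ harmonizes with /ɤ/ ([-round]) → [e]
/u/ harmonizes with /ɤ/ ([-round]) → [ɯ]
/ø/ harmonizes with /ɤ/ ([-round]) → [e]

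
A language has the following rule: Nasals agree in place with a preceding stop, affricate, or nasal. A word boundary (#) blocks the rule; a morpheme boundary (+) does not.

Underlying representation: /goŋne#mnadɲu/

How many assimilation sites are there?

3

/n/ after /ŋ/ (velar) → [ŋ]
/n/ after /m/ (labial) → [m]
/ɲ/ after /d/ (alveolar) → [n]
3 segments change.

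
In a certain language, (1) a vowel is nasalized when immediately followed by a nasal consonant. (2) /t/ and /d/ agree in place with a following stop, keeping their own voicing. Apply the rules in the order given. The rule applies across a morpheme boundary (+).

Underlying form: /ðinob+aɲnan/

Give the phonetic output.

[ðĩnob+ãɲnãn]

Rule 1: /i/ before nasal /n/ → [ĩ]
Rule 1: /a/ before nasal /ɲ/ → [ã]
Rule 1: /a/ before nasal /n/ → [ã]
After rule 1: ðĩnob+ãɲnãn
Rule 2: no segment meets the rule's conditions; no change.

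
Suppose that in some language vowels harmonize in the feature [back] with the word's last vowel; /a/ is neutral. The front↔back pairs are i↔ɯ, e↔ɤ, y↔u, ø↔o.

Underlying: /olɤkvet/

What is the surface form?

/o/ harmonizes with /e/ ([-back]) → [ø]
/ɤ/ harmonizes with /e/ ([-back]) → [e]

[ølekvet]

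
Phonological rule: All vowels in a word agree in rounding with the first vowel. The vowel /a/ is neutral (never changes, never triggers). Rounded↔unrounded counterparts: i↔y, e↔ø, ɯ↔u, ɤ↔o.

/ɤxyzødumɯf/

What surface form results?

/y/ harmonizes with /ɤ/ ([-round]) → [i]
/ø/ harmonizes with /ɤ/ ([-round]) → [e]
/u/ harmonizes with /ɤ/ ([-round]) → [ɯ]

[ɤxizedɯmɯf]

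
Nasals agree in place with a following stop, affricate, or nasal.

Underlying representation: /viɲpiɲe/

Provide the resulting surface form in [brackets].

/ɲ/ before /p/ (labial) → [m]

[vimpiɲe]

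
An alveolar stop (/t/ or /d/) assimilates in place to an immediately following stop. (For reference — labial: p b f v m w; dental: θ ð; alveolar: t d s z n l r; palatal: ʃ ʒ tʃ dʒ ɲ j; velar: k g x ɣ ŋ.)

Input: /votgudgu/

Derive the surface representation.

/t/ before /g/ (velar) → [k]
/d/ before /g/ (velar) → [g]

[vokguggu]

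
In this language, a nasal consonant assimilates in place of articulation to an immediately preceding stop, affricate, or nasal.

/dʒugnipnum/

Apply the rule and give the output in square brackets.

[dʒugŋipmum]

/n/ after /g/ (velar) → [ŋ]
/n/ after /p/ (labial) → [m]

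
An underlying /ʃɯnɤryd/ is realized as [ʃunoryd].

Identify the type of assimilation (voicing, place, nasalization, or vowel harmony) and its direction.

vowel harmony, regressive

/ɯ/→[u] /ɤ/→[o].
Vowels agree with the last vowel, so the harmony is regressive.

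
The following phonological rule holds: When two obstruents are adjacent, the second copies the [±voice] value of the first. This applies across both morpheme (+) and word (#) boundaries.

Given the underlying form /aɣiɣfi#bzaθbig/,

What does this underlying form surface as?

/f/ after /ɣ/ (voiced) → [v]
/b/ after /θ/ (voiceless) → [p]

[aɣiɣvi#bzaθpig]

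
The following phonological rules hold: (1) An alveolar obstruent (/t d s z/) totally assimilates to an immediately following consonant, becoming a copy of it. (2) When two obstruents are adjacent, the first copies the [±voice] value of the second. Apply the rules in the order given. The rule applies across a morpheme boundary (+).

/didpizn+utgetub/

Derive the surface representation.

[dippinn+uggetub]

Rule 1: /d/ before /p/ → [p] (total assimilation)
Rule 1: /z/ before /n/ → [n] (total assimilation)
Rule 1: /t/ before /g/ → [g] (total assimilation)
After rule 1: dippinn+uggetub
Rule 2: no segment meets the rule's conditions; no change.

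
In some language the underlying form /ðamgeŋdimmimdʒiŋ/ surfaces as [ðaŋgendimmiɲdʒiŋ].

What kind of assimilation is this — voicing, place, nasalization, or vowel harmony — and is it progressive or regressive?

place assimilation, regressive

/m/→[ŋ] /ŋ/→[n] /m/→[ɲ].
Each target copies a feature from the following segment, so the direction is regressive.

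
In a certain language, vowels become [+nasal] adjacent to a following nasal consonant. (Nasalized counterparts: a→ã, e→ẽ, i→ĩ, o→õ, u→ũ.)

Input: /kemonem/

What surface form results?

/e/ before nasal /m/ → [ẽ]
/o/ before nasal /n/ → [õ]
/e/ before nasal /m/ → [ẽ]

[kẽmõnẽm]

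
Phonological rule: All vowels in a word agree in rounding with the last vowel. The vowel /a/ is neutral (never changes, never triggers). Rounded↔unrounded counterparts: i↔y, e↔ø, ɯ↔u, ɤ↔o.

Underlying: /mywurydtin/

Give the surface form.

/y/ harmonizes with /i/ ([-round]) → [i]
/u/ harmonizes with /i/ ([-round]) → [ɯ]
/y/ harmonizes with /i/ ([-round]) → [i]

[miwɯridtin]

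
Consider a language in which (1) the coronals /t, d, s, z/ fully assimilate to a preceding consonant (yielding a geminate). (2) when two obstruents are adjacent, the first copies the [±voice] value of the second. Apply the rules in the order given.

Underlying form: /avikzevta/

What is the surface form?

[avikkevva]

Rule 1: /z/ after /k/ → [k] (total assimilation)
Rule 1: /t/ after /v/ → [v] (total assimilation)
After rule 1: avikkevva
Rule 2: no segment meets the rule's conditions; no change.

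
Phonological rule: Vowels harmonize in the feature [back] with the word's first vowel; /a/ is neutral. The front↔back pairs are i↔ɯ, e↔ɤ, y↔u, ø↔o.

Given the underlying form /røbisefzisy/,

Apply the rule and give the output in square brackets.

no segment meets the rule's conditions; no change.

[røbisefzisy]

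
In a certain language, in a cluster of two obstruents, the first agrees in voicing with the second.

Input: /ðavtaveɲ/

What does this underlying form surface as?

/v/ before /t/ (voiceless) → [f]

[ðaftaveɲ]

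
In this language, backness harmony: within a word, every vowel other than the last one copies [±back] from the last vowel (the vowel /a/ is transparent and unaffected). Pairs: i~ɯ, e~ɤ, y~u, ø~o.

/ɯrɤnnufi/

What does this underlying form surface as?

[irennyfi]

/ɯ/ harmonizes with /i/ ([-back]) → [i]
/ɤ/ harmonizes with /i/ ([-back]) → [e]
/u/ harmonizes with /i/ ([-back]) → [y]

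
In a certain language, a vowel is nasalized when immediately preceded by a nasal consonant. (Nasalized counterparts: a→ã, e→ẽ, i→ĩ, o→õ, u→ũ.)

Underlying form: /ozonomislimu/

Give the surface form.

[ozonõmĩslimũ]

/o/ after nasal /n/ → [õ]
/i/ after nasal /m/ → [ĩ]
/u/ after nasal /m/ → [ũ]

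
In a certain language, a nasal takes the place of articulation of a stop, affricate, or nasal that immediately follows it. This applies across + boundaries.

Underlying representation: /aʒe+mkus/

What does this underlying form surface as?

[aʒe+ŋkus]

/m/ before /k/ (velar) → [ŋ]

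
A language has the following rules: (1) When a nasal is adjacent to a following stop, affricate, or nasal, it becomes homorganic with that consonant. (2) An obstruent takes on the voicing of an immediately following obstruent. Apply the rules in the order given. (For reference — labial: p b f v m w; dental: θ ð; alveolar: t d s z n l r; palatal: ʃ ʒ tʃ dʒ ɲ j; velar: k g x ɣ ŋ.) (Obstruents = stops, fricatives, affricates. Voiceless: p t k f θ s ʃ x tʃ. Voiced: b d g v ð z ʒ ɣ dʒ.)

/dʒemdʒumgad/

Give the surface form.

[dʒeɲdʒuŋgad]

Rule 1: /m/ before /dʒ/ (palatal) → [ɲ]
Rule 1: /m/ before /g/ (velar) → [ŋ]
After rule 1: dʒeɲdʒuŋgad
Rule 2: no segment meets the rule's conditions; no change.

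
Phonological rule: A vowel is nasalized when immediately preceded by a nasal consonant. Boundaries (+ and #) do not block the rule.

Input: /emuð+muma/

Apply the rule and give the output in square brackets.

/u/ after nasal /m/ → [ũ]
/u/ after nasal /m/ → [ũ]
/a/ after nasal /m/ → [ã]

[emũð+mũmã]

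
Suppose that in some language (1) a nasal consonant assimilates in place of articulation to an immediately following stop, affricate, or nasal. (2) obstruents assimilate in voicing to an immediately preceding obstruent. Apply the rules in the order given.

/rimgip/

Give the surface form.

Rule 1: /m/ before /g/ (velar) → [ŋ]
After rule 1: riŋgip
Rule 2: no segment meets the rule's conditions; no change.

[riŋgip]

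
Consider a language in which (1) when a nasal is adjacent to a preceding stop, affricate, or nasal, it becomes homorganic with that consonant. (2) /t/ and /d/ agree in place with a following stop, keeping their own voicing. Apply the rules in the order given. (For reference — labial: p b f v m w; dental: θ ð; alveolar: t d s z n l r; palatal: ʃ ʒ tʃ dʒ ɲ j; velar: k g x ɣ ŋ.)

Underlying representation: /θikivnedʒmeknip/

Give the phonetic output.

Rule 1: /m/ after /dʒ/ (palatal) → [ɲ]
Rule 1: /n/ after /k/ (velar) → [ŋ]
After rule 1: θikivnedʒɲekŋip
Rule 2: no segment meets the rule's conditions; no change.

[θikivnedʒɲekŋip]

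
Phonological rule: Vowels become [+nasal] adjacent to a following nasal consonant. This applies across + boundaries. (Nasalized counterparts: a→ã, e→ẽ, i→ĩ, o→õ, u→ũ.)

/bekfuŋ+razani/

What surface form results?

[bekfũŋ+razãni]

/u/ before nasal /ŋ/ → [ũ]
/a/ before nasal /n/ → [ã]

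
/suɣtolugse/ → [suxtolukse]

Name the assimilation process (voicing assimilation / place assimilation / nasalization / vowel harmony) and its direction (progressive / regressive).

voicing assimilation, regressive

/ɣ/→[x] /g/→[k].
Each target copies a feature from the following segment, so the direction is regressive.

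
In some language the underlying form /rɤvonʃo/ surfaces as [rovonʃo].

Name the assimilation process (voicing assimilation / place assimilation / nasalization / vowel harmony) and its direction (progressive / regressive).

vowel harmony, regressive

/ɤ/→[o].
Vowels agree with the last vowel, so the harmony is regressive.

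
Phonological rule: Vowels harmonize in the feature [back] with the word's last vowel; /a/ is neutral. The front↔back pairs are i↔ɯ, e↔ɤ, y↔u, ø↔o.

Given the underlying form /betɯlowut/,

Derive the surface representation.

[bɤtɯlowut]

/e/ harmonizes with /u/ ([+back]) → [ɤ]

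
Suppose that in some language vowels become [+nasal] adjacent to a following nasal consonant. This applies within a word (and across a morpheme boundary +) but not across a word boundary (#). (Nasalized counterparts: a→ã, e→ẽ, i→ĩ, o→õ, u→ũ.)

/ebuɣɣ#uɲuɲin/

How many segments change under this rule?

3

/u/ before nasal /ɲ/ → [ũ]
/u/ before nasal /ɲ/ → [ũ]
/i/ before nasal /n/ → [ĩ]
3 segments change.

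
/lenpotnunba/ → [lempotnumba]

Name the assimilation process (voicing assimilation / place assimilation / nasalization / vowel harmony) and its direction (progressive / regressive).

/n/→[m] /n/→[m].
Each target copies a feature from the following segment, so the direction is regressive.

place assimilation, regressive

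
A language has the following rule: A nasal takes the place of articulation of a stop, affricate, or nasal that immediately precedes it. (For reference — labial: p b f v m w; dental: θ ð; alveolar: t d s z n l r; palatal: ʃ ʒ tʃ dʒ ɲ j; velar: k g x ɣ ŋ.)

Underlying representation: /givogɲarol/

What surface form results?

/ɲ/ after /g/ (velar) → [ŋ]

[givogŋarol]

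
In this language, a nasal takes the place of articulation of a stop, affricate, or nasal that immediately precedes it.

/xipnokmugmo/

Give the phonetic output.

[xipmokŋugŋo]

/n/ after /p/ (labial) → [m]
/m/ after /k/ (velar) → [ŋ]
/m/ after /g/ (velar) → [ŋ]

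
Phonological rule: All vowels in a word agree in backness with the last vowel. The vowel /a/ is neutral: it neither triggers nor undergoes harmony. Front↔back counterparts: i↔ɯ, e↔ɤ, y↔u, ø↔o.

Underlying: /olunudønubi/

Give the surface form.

[ølynydønybi]

/o/ harmonizes with /i/ ([-back]) → [ø]
/u/ harmonizes with /i/ ([-back]) → [y]
/u/ harmonizes with /i/ ([-back]) → [y]
/u/ harmonizes with /i/ ([-back]) → [y]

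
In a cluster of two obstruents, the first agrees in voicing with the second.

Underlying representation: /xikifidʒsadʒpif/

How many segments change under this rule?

/dʒ/ before /s/ (voiceless) → [tʃ]
/dʒ/ before /p/ (voiceless) → [tʃ]
2 segments change.

2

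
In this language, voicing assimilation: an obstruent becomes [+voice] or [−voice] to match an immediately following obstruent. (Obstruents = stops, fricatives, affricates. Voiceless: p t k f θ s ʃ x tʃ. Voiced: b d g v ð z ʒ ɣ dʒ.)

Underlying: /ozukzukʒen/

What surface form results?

[ozugzugʒen]

/k/ before /z/ (voiced) → [g]
/k/ before /ʒ/ (voiced) → [g]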